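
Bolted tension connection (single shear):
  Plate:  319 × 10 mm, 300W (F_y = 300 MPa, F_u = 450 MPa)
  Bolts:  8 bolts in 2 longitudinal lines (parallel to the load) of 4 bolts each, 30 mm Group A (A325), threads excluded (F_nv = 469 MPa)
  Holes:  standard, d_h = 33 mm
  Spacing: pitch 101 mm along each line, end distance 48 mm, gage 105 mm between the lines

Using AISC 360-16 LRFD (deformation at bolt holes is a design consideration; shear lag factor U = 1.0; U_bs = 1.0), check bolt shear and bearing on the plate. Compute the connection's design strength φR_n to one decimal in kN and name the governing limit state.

1713.2 kN (bearing governs)

Bolt shear: A_b = π(30)²/4 = 706.86 mm². φR_n = 0.75 × 469 × 706.86 × 8 × 1 = 1989.1 kN.
Bearing (10 mm plate, F_u = 450 MPa): end bolts L_c = 48 − 33/2 = 31.5, R_n = min(1.2×31.5×10×450, 2.4×30×10×450) = 170.1 kN/bolt; interior L_c = 101 − 33 = 68, R_n = 324 kN/bolt. φR_n = 0.75 × (2×170.1 + 6×324) = 1713.2 kN.
Governing: min(1989.1, 1713.2) = 1713.2 kN → bearing.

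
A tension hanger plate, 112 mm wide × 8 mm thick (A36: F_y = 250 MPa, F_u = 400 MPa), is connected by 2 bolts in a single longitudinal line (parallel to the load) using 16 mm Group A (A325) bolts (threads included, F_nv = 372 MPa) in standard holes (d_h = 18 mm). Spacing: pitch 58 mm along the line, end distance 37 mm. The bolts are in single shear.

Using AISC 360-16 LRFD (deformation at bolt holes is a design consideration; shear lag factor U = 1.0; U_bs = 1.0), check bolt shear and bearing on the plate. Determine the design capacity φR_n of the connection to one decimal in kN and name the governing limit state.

Bolt shear: A_b = π(16)²/4 = 201.06 mm². φR_n = 0.75 × 372 × 201.06 × 2 × 1 = 112.2 kN.
Bearing (8 mm plate, F_u = 400 MPa): end bolts L_c = 37 − 18/2 = 28, R_n = min(1.2×28×8×400, 2.4×16×8×400) = 107.52 kN/bolt; interior L_c = 58 − 18 = 40, R_n = 122.88 kN/bolt. φR_n = 0.75 × (1×107.52 + 1×122.88) = 172.8 kN.
Governing: min(112.2, 172.8) = 112.2 kN → bolt shear.

112.2 kN (bolt shear governs)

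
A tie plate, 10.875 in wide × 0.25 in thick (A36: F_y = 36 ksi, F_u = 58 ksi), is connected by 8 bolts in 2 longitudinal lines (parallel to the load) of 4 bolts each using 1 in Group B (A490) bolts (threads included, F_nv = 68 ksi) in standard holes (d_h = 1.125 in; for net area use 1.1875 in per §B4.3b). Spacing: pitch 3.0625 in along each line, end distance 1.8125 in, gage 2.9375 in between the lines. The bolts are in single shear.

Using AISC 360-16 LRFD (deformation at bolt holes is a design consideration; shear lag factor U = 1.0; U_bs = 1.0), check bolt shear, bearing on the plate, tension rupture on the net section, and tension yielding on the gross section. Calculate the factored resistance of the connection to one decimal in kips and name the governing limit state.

88.1 kips (gross-section yield governs)

Bolt shear: A_b = π(1)²/4 = 0.7854 in². φR_n = 0.75 × 68 × 0.7854 × 8 × 1 = 320.4 kips.
Bearing (0.25 in plate, F_u = 58 ksi): end bolts L_c = 1.8125 − 1.125/2 = 1.25, R_n = min(1.2×1.25×0.25×58, 2.4×1×0.25×58) = 21.75 kips/bolt; interior L_c = 3.0625 − 1.125 = 1.9375, R_n = 33.713 kips/bolt. φR_n = 0.75 × (2×21.75 + 6×33.713) = 184.3 kips.
Tension rupture (net): A_n = (10.875 − 2×1.1875)×0.25 = 2.125 in² (U = 1.0, A_e = A_n). φR_n = 0.75 × 58 × 2.125 = 92.4 kips.
Tension yield (gross): A_g = 10.875×0.25 = 2.7188 in². φR_n = 0.90 × 36 × 2.7188 = 88.1 kips.
Governing: min(320.4, 184.3, 92.4, 88.1) = 88.1 kips → gross-section yield.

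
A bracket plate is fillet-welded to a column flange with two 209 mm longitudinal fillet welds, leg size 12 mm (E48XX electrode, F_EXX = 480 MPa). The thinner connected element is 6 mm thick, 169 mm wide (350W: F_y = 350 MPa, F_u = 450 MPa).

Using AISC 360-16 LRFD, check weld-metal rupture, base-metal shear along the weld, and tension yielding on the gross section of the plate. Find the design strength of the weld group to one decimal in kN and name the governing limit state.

Weld metal: throat = 0.707×12 = 8.484 mm, L = 2×209 = 418 mm. φR_n = 0.75 × 0.6 × 480 × 8.484 × 418 = 766.0 kN.
Base metal shear (6 mm plate): yield φR_n = 1.0×0.6×350×6×418 = 526.7 kN; rupture φR_n = 0.75×0.6×450×6×418 = 507.9 kN; take 507.9 kN (rupture).
Tension yield (gross): A_g = 169×6 = 1014 mm². φR_n = 0.90 × 350 × 1014 = 319.4 kN.
Governing: min(766.0, 507.9, 319.4) = 319.4 kN → gross-section yield.

319.4 kN (gross-section yield governs)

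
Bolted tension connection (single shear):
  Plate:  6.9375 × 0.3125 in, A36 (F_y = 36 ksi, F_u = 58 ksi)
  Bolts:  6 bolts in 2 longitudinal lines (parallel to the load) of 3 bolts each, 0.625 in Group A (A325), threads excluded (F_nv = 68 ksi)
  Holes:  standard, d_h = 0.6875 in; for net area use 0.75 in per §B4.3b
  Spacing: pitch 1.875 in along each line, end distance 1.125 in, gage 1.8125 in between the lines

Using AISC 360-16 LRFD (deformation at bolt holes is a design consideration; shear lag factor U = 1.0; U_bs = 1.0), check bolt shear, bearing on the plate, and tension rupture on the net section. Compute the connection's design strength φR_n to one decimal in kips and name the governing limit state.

73.9 kips (net-section rupture governs)

Bolt shear: A_b = π(0.625)²/4 = 0.3068 in². φR_n = 0.75 × 68 × 0.3068 × 6 × 1 = 93.9 kips.
Bearing (0.3125 in plate, F_u = 58 ksi): end bolts L_c = 1.125 − 0.6875/2 = 0.78125, R_n = min(1.2×0.78125×0.3125×58, 2.4×0.625×0.3125×58) = 16.992 kips/bolt; interior L_c = 1.875 − 0.6875 = 1.1875, R_n = 25.828 kips/bolt. φR_n = 0.75 × (2×16.992 + 4×25.828) = 103.0 kips.
Tension rupture (net): A_n = (6.9375 − 2×0.75)×0.3125 = 1.6992 in² (U = 1.0, A_e = A_n). φR_n = 0.75 × 58 × 1.6992 = 73.9 kips.
Governing: min(93.9, 103.0, 73.9) = 73.9 kips → net-section rupture.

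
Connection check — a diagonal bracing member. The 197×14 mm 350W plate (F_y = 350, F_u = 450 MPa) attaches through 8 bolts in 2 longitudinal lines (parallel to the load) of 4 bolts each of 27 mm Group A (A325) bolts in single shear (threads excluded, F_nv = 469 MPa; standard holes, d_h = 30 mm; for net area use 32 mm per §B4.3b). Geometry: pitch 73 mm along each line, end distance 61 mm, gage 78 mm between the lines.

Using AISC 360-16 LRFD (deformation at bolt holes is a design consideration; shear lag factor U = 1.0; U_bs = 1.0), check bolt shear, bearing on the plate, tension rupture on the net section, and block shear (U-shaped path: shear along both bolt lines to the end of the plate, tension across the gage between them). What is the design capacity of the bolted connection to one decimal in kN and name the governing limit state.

Bolt shear: A_b = π(27)²/4 = 572.56 mm². φR_n = 0.75 × 469 × 572.56 × 8 × 1 = 1611.2 kN.
Bearing (14 mm plate, F_u = 450 MPa): end bolts L_c = 61 − 30/2 = 46, R_n = min(1.2×46×14×450, 2.4×27×14×450) = 347.76 kN/bolt; interior L_c = 73 − 30 = 43, R_n = 325.08 kN/bolt. φR_n = 0.75 × (2×347.76 + 6×325.08) = 1984.5 kN.
Tension rupture (net): A_n = (197 − 2×32)×14 = 1862 mm² (U = 1.0, A_e = A_n). φR_n = 0.75 × 450 × 1862 = 628.4 kN.
Block shear: shear path 2×[61+3×73] = 2×280 mm, A_gv = 7840, A_nv = 2×(280 − 3.5×32)×14 = 4704 mm²; tension across gage: (78 − 1×32)×14 = 644 mm². R_n = min(0.6×450×4704, 0.6×350×7840) + 1.0×450×644 = min(1270.1, 1646.4) + 289.8 = 1559.9 kN. φR_n = 0.75 × 1559.9 = 1169.9 kN.
Governing: min(1611.2, 1984.5, 628.4, 1169.9) = 628.4 kN → net-section rupture.

628.4 kN (net-section rupture governs)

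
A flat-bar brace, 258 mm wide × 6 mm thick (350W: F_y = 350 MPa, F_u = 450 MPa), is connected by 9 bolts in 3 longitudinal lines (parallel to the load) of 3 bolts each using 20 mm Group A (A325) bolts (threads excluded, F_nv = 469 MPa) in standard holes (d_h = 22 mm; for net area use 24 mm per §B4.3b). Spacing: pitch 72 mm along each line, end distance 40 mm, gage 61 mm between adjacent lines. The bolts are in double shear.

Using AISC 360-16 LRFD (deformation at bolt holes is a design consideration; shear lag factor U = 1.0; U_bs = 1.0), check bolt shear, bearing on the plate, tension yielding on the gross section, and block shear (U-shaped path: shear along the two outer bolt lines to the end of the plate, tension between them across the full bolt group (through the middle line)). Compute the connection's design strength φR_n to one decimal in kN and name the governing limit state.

451.2 kN (block shear governs)

Bolt shear: A_b = π(20)²/4 = 314.16 mm². φR_n = 0.75 × 469 × 314.16 × 9 × 2 = 1989.1 kN.
Bearing (6 mm plate, F_u = 450 MPa): end bolts L_c = 40 − 22/2 = 29, R_n = min(1.2×29×6×450, 2.4×20×6×450) = 93.96 kN/bolt; interior L_c = 72 − 22 = 50, R_n = 129.6 kN/bolt. φR_n = 0.75 × (3×93.96 + 6×129.6) = 794.6 kN.
Tension yield (gross): A_g = 258×6 = 1548 mm². φR_n = 0.90 × 350 × 1548 = 487.6 kN.
Block shear: shear path 2×[40+2×72] = 2×184 mm, A_gv = 2208, A_nv = 2×(184 − 2.5×24)×6 = 1488 mm²; tension across gage: (122 − 2×24)×6 = 444 mm². R_n = min(0.6×450×1488, 0.6×350×2208) + 1.0×450×444 = min(401.76, 463.68) + 199.8 = 601.56 kN. φR_n = 0.75 × 601.56 = 451.2 kN.
Governing: min(1989.1, 794.6, 487.6, 451.2) = 451.2 kN → block shear.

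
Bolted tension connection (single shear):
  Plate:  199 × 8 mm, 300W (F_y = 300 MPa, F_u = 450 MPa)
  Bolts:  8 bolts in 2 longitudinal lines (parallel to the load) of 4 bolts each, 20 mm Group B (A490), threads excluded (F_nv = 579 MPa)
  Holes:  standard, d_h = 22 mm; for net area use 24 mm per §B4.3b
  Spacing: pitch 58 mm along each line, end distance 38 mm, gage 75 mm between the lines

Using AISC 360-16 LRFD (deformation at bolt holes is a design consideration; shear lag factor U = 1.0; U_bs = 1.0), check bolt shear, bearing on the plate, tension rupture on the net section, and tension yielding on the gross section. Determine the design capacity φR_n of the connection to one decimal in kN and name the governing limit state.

407.7 kN (net-section rupture governs)

Bolt shear: A_b = π(20)²/4 = 314.16 mm². φR_n = 0.75 × 579 × 314.16 × 8 × 1 = 1091.4 kN.
Bearing (8 mm plate, F_u = 450 MPa): end bolts L_c = 38 − 22/2 = 27, R_n = min(1.2×27×8×450, 2.4×20×8×450) = 116.64 kN/bolt; interior L_c = 58 − 22 = 36, R_n = 155.52 kN/bolt. φR_n = 0.75 × (2×116.64 + 6×155.52) = 874.8 kN.
Tension rupture (net): A_n = (199 − 2×24)×8 = 1208 mm² (U = 1.0, A_e = A_n). φR_n = 0.75 × 450 × 1208 = 407.7 kN.
Tension yield (gross): A_g = 199×8 = 1592 mm². φR_n = 0.90 × 300 × 1592 = 429.8 kN.
Governing: min(1091.4, 874.8, 407.7, 429.8) = 407.7 kN → net-section rupture.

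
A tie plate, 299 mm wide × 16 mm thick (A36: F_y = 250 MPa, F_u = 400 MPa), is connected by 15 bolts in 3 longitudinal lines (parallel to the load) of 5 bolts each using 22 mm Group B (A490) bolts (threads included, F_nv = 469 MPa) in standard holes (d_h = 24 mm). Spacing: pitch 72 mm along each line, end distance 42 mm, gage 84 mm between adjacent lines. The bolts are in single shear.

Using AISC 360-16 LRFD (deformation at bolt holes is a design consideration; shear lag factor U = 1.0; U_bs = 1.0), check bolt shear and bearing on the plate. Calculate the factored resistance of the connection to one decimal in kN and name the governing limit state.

Bolt shear: A_b = π(22)²/4 = 380.13 mm². φR_n = 0.75 × 469 × 380.13 × 15 × 1 = 2005.7 kN.
Bearing (16 mm plate, F_u = 400 MPa): end bolts L_c = 42 − 24/2 = 30, R_n = min(1.2×30×16×400, 2.4×22×16×400) = 230.4 kN/bolt; interior L_c = 72 − 24 = 48, R_n = 337.92 kN/bolt. φR_n = 0.75 × (3×230.4 + 12×337.92) = 3559.7 kN.
Governing: min(2005.7, 3559.7) = 2005.7 kN → bolt shear.

2005.7 kN (bolt shear governs)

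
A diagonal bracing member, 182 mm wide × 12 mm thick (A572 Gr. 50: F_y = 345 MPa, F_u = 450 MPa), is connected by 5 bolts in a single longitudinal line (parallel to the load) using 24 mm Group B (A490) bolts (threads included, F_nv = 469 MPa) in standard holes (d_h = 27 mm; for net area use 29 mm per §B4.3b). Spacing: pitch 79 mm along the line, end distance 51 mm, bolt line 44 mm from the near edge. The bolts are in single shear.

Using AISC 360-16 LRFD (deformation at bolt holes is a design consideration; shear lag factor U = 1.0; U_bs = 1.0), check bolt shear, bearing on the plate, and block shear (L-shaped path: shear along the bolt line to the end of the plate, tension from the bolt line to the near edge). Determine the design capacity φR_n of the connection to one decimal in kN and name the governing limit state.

Bolt shear: A_b = π(24)²/4 = 452.39 mm². φR_n = 0.75 × 469 × 452.39 × 5 × 1 = 795.6 kN.
Bearing (12 mm plate, F_u = 450 MPa): end bolts L_c = 51 − 27/2 = 37.5, R_n = min(1.2×37.5×12×450, 2.4×24×12×450) = 243 kN/bolt; interior L_c = 79 − 27 = 52, R_n = 311.04 kN/bolt. φR_n = 0.75 × (1×243 + 4×311.04) = 1115.4 kN.
Block shear: shear path 1×[51+4×79] = 1×367 mm, A_gv = 4404, A_nv = 1×(367 − 4.5×29)×12 = 2838 mm²; tension to near edge: (44 − 0.5×29)×12 = 354 mm². R_n = min(0.6×450×2838, 0.6×345×4404) + 1.0×450×354 = min(766.26, 911.63) + 159.3 = 925.56 kN. φR_n = 0.75 × 925.56 = 694.2 kN.
Governing: min(795.6, 1115.4, 694.2) = 694.2 kN → block shear.

694.2 kN (block shear governs)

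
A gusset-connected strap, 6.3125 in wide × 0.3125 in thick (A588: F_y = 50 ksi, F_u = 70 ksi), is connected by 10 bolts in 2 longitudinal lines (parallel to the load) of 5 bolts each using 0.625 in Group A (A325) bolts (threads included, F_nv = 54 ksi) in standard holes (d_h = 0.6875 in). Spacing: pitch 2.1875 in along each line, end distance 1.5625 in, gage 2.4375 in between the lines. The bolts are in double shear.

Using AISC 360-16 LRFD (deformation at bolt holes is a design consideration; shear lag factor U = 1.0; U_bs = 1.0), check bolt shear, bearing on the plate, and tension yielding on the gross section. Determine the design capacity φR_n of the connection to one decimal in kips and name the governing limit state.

88.8 kips (gross-section yield governs)

Bolt shear: A_b = π(0.625)²/4 = 0.3068 in². φR_n = 0.75 × 54 × 0.3068 × 10 × 2 = 248.5 kips.
Bearing (0.3125 in plate, F_u = 70 ksi): end bolts L_c = 1.5625 − 0.6875/2 = 1.21875, R_n = min(1.2×1.21875×0.3125×70, 2.4×0.625×0.3125×70) = 31.992 kips/bolt; interior L_c = 2.1875 − 0.6875 = 1.5, R_n = 32.813 kips/bolt. φR_n = 0.75 × (2×31.992 + 8×32.813) = 244.9 kips.
Tension yield (gross): A_g = 6.3125×0.3125 = 1.9727 in². φR_n = 0.90 × 50 × 1.9727 = 88.8 kips.
Governing: min(248.5, 244.9, 88.8) = 88.8 kips → gross-section yield.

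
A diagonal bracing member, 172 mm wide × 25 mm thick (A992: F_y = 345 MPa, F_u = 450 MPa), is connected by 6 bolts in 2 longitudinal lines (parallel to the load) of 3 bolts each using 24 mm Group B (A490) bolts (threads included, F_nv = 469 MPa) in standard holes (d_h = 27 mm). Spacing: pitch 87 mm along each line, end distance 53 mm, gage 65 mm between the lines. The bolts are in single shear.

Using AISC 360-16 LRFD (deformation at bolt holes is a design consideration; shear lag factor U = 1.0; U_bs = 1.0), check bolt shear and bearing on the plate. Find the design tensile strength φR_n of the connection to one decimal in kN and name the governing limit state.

Bolt shear: A_b = π(24)²/4 = 452.39 mm². φR_n = 0.75 × 469 × 452.39 × 6 × 1 = 954.8 kN.
Bearing (25 mm plate, F_u = 450 MPa): end bolts L_c = 53 − 27/2 = 39.5, R_n = min(1.2×39.5×25×450, 2.4×24×25×450) = 533.25 kN/bolt; interior L_c = 87 − 27 = 60, R_n = 648 kN/bolt. φR_n = 0.75 × (2×533.25 + 4×648) = 2743.9 kN.
Governing: min(954.8, 2743.9) = 954.8 kN → bolt shear.

954.8 kN (bolt shear governs)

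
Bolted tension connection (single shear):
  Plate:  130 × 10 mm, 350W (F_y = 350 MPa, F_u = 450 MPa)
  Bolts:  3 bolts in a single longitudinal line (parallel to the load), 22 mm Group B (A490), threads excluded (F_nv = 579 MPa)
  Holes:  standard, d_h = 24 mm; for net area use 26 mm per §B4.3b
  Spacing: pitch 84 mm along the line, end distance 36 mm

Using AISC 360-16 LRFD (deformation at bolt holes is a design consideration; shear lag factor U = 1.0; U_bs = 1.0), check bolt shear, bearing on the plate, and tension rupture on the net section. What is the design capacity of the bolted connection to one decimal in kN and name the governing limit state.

Bolt shear: A_b = π(22)²/4 = 380.13 mm². φR_n = 0.75 × 579 × 380.13 × 3 × 1 = 495.2 kN.
Bearing (10 mm plate, F_u = 450 MPa): end bolts L_c = 36 − 24/2 = 24, R_n = min(1.2×24×10×450, 2.4×22×10×450) = 129.6 kN/bolt; interior L_c = 84 − 24 = 60, R_n = 237.6 kN/bolt. φR_n = 0.75 × (1×129.6 + 2×237.6) = 453.6 kN.
Tension rupture (net): A_n = (130 − 1×26)×10 = 1040 mm² (U = 1.0, A_e = A_n). φR_n = 0.75 × 450 × 1040 = 351.0 kN.
Governing: min(495.2, 453.6, 351.0) = 351.0 kN → net-section rupture.

351.0 kN (net-section rupture governs)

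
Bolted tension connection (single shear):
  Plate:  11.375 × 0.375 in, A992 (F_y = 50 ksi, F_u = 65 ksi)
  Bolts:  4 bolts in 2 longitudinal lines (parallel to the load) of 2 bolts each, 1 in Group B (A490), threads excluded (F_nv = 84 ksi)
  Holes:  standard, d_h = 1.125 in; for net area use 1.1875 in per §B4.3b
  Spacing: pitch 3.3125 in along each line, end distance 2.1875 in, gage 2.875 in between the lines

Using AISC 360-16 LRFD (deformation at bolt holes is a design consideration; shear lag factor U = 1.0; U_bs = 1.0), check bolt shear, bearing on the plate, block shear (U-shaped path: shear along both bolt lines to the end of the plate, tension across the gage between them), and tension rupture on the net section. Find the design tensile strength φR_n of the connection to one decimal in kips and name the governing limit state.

112.4 kips (block shear governs)

Bolt shear: A_b = π(1)²/4 = 0.7854 in². φR_n = 0.75 × 84 × 0.7854 × 4 × 1 = 197.9 kips.
Bearing (0.375 in plate, F_u = 65 ksi): end bolts L_c = 2.1875 − 1.125/2 = 1.625, R_n = min(1.2×1.625×0.375×65, 2.4×1×0.375×65) = 47.531 kips/bolt; interior L_c = 3.3125 − 1.125 = 2.1875, R_n = 58.5 kips/bolt. φR_n = 0.75 × (2×47.531 + 2×58.5) = 159.0 kips.
Block shear: shear path 2×[2.1875+1×3.3125] = 2×5.5 in, A_gv = 4.125, A_nv = 2×(5.5 − 1.5×1.1875)×0.375 = 2.7891 in²; tension across gage: (2.875 − 1×1.1875)×0.375 = 0.63281 in². R_n = min(0.6×65×2.7891, 0.6×50×4.125) + 1.0×65×0.63281 = min(108.77, 123.75) + 41.133 = 149.9 kips. φR_n = 0.75 × 149.9 = 112.4 kips.
Tension rupture (net): A_n = (11.375 − 2×1.1875)×0.375 = 3.375 in² (U = 1.0, A_e = A_n). φR_n = 0.75 × 65 × 3.375 = 164.5 kips.
Governing: min(197.9, 159.0, 112.4, 164.5) = 112.4 kips → block shear.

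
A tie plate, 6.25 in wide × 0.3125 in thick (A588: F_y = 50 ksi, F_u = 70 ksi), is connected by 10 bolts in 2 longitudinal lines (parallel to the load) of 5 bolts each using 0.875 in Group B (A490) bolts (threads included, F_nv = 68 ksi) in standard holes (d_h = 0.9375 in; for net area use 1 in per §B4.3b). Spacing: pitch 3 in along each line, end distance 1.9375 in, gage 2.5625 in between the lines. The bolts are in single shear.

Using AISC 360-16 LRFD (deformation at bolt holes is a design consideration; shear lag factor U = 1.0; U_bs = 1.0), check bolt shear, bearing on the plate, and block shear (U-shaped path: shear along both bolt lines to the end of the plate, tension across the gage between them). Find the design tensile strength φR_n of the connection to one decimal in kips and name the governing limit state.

Bolt shear: A_b = π(0.875)²/4 = 0.60132 in². φR_n = 0.75 × 68 × 0.60132 × 10 × 1 = 306.7 kips.
Bearing (0.3125 in plate, F_u = 70 ksi): end bolts L_c = 1.9375 − 0.9375/2 = 1.46875, R_n = min(1.2×1.46875×0.3125×70, 2.4×0.875×0.3125×70) = 38.555 kips/bolt; interior L_c = 3 − 0.9375 = 2.0625, R_n = 45.938 kips/bolt. φR_n = 0.75 × (2×38.555 + 8×45.938) = 333.5 kips.
Block shear: shear path 2×[1.9375+4×3] = 2×13.9375 in, A_gv = 8.7109, A_nv = 2×(13.9375 − 4.5×1)×0.3125 = 5.8984 in²; tension across gage: (2.5625 − 1×1)×0.3125 = 0.48828 in². R_n = min(0.6×70×5.8984, 0.6×50×8.7109) + 1.0×70×0.48828 = min(247.73, 261.33) + 34.18 = 281.91 kips. φR_n = 0.75 × 281.91 = 211.4 kips.
Governing: min(306.7, 333.5, 211.4) = 211.4 kips → block shear.

211.4 kips (block shear governs)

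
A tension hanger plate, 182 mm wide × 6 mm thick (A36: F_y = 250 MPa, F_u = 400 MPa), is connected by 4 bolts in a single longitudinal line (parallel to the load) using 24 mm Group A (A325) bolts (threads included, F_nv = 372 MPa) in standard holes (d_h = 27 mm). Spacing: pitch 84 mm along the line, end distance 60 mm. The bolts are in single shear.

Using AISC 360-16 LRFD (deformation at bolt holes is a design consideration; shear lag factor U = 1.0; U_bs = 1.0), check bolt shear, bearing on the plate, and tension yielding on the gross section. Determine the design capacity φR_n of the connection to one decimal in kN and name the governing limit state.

245.7 kN (gross-section yield governs)

Bolt shear: A_b = π(24)²/4 = 452.39 mm². φR_n = 0.75 × 372 × 452.39 × 4 × 1 = 504.9 kN.
Bearing (6 mm plate, F_u = 400 MPa): end bolts L_c = 60 − 27/2 = 46.5, R_n = min(1.2×46.5×6×400, 2.4×24×6×400) = 133.92 kN/bolt; interior L_c = 84 − 27 = 57, R_n = 138.24 kN/bolt. φR_n = 0.75 × (1×133.92 + 3×138.24) = 411.5 kN.
Tension yield (gross): A_g = 182×6 = 1092 mm². φR_n = 0.90 × 250 × 1092 = 245.7 kN.
Governing: min(504.9, 411.5, 245.7) = 245.7 kN → gross-section yield.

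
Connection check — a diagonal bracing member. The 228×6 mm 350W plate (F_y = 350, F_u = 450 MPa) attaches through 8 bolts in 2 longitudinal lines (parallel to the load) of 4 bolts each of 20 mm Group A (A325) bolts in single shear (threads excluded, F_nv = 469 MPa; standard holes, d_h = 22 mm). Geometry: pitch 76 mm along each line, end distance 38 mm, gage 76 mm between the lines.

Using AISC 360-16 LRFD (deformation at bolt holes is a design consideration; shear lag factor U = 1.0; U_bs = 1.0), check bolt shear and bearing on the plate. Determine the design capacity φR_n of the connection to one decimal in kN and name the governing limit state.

714.4 kN (bearing governs)

Bolt shear: A_b = π(20)²/4 = 314.16 mm². φR_n = 0.75 × 469 × 314.16 × 8 × 1 = 884.0 kN.
Bearing (6 mm plate, F_u = 450 MPa): end bolts L_c = 38 − 22/2 = 27, R_n = min(1.2×27×6×450, 2.4×20×6×450) = 87.48 kN/bolt; interior L_c = 76 − 22 = 54, R_n = 129.6 kN/bolt. φR_n = 0.75 × (2×87.48 + 6×129.6) = 714.4 kN.
Governing: min(884.0, 714.4) = 714.4 kN → bearing.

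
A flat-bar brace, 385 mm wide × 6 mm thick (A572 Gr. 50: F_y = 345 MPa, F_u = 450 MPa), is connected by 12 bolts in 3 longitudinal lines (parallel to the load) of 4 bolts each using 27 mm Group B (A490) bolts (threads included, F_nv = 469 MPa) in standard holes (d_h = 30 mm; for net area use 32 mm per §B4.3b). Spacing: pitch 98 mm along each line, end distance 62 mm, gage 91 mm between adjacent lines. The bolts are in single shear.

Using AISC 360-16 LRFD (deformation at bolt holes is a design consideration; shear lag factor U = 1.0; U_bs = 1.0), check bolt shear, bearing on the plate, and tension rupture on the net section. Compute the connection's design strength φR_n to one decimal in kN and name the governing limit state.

Bolt shear: A_b = π(27)²/4 = 572.56 mm². φR_n = 0.75 × 469 × 572.56 × 12 × 1 = 2416.8 kN.
Bearing (6 mm plate, F_u = 450 MPa): end bolts L_c = 62 − 30/2 = 47, R_n = min(1.2×47×6×450, 2.4×27×6×450) = 152.28 kN/bolt; interior L_c = 98 − 30 = 68, R_n = 174.96 kN/bolt. φR_n = 0.75 × (3×152.28 + 9×174.96) = 1523.6 kN.
Tension rupture (net): A_n = (385 − 3×32)×6 = 1734 mm² (U = 1.0, A_e = A_n). φR_n = 0.75 × 450 × 1734 = 585.2 kN.
Governing: min(2416.8, 1523.6, 585.2) = 585.2 kN → net-section rupture.

585.2 kN (net-section rupture governs)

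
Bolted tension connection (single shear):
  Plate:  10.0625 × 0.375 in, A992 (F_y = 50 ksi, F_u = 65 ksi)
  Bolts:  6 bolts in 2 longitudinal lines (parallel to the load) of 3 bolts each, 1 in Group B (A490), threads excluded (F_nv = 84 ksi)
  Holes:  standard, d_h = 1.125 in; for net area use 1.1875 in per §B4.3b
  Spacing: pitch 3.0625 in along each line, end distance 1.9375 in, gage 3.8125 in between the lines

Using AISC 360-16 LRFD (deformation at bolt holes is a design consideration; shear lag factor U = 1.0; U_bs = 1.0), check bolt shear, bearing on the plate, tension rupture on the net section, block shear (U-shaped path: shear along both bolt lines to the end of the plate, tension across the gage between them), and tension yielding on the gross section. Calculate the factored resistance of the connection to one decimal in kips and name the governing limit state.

Bolt shear: A_b = π(1)²/4 = 0.7854 in². φR_n = 0.75 × 84 × 0.7854 × 6 × 1 = 296.9 kips.
Bearing (0.375 in plate, F_u = 65 ksi): end bolts L_c = 1.9375 − 1.125/2 = 1.375, R_n = min(1.2×1.375×0.375×65, 2.4×1×0.375×65) = 40.219 kips/bolt; interior L_c = 3.0625 − 1.125 = 1.9375, R_n = 56.672 kips/bolt. φR_n = 0.75 × (2×40.219 + 4×56.672) = 230.3 kips.
Tension rupture (net): A_n = (10.0625 − 2×1.1875)×0.375 = 2.8828 in² (U = 1.0, A_e = A_n). φR_n = 0.75 × 65 × 2.8828 = 140.5 kips.
Block shear: shear path 2×[1.9375+2×3.0625] = 2×8.0625 in, A_gv = 6.0469, A_nv = 2×(8.0625 − 2.5×1.1875)×0.375 = 3.8203 in²; tension across gage: (3.8125 − 1×1.1875)×0.375 = 0.98438 in². R_n = min(0.6×65×3.8203, 0.6×50×6.0469) + 1.0×65×0.98438 = min(148.99, 181.41) + 63.985 = 212.98 kips. φR_n = 0.75 × 212.98 = 159.7 kips.
Tension yield (gross): A_g = 10.0625×0.375 = 3.7734 in². φR_n = 0.90 × 50 × 3.7734 = 169.8 kips.
Governing: min(296.9, 230.3, 140.5, 159.7, 169.8) = 140.5 kips → net-section rupture.

140.5 kips (net-section rupture governs)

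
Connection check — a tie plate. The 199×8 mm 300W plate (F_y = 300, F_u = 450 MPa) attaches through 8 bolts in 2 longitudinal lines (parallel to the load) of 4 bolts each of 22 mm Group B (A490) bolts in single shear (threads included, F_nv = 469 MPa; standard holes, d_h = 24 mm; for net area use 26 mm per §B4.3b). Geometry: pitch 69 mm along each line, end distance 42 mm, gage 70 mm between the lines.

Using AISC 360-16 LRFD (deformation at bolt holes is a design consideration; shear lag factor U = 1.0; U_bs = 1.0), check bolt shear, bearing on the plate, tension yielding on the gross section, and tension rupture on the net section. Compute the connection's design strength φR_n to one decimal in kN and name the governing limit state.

Bolt shear: A_b = π(22)²/4 = 380.13 mm². φR_n = 0.75 × 469 × 380.13 × 8 × 1 = 1069.7 kN.
Bearing (8 mm plate, F_u = 450 MPa): end bolts L_c = 42 − 24/2 = 30, R_n = min(1.2×30×8×450, 2.4×22×8×450) = 129.6 kN/bolt; interior L_c = 69 − 24 = 45, R_n = 190.08 kN/bolt. φR_n = 0.75 × (2×129.6 + 6×190.08) = 1049.8 kN.
Tension yield (gross): A_g = 199×8 = 1592 mm². φR_n = 0.90 × 300 × 1592 = 429.8 kN.
Tension rupture (net): A_n = (199 − 2×26)×8 = 1176 mm² (U = 1.0, A_e = A_n). φR_n = 0.75 × 450 × 1176 = 396.9 kN.
Governing: min(1069.7, 1049.8, 429.8, 396.9) = 396.9 kN → net-section rupture.

396.9 kN (net-section rupture governs)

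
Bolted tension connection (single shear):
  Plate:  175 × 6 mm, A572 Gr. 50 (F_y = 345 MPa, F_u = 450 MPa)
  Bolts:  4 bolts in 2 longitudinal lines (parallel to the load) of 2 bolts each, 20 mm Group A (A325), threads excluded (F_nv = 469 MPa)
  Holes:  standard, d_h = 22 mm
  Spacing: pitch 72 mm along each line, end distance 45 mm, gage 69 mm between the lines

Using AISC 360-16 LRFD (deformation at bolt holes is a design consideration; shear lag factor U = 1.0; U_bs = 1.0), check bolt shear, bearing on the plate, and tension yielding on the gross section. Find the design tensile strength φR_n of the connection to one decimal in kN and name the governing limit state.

326.0 kN (gross-section yield governs)

Bolt shear: A_b = π(20)²/4 = 314.16 mm². φR_n = 0.75 × 469 × 314.16 × 4 × 1 = 442.0 kN.
Bearing (6 mm plate, F_u = 450 MPa): end bolts L_c = 45 − 22/2 = 34, R_n = min(1.2×34×6×450, 2.4×20×6×450) = 110.16 kN/bolt; interior L_c = 72 − 22 = 50, R_n = 129.6 kN/bolt. φR_n = 0.75 × (2×110.16 + 2×129.6) = 359.6 kN.
Tension yield (gross): A_g = 175×6 = 1050 mm². φR_n = 0.90 × 345 × 1050 = 326.0 kN.
Governing: min(442.0, 359.6, 326.0) = 326.0 kN → gross-section yield.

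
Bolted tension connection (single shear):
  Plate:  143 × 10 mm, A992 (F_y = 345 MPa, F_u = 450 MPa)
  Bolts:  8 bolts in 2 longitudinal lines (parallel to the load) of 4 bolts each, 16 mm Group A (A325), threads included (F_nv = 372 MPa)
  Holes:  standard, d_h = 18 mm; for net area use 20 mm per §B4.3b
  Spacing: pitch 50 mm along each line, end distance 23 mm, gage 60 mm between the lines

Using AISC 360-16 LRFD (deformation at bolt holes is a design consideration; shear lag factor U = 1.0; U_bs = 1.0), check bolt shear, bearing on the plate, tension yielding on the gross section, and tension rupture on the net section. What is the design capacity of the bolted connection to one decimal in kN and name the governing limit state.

Bolt shear: A_b = π(16)²/4 = 201.06 mm². φR_n = 0.75 × 372 × 201.06 × 8 × 1 = 448.8 kN.
Bearing (10 mm plate, F_u = 450 MPa): end bolts L_c = 23 − 18/2 = 14, R_n = min(1.2×14×10×450, 2.4×16×10×450) = 75.6 kN/bolt; interior L_c = 50 − 18 = 32, R_n = 172.8 kN/bolt. φR_n = 0.75 × (2×75.6 + 6×172.8) = 891.0 kN.
Tension yield (gross): A_g = 143×10 = 1430 mm². φR_n = 0.90 × 345 × 1430 = 444.0 kN.
Tension rupture (net): A_n = (143 − 2×20)×10 = 1030 mm² (U = 1.0, A_e = A_n). φR_n = 0.75 × 450 × 1030 = 347.6 kN.
Governing: min(448.8, 891.0, 444.0, 347.6) = 347.6 kN → net-section rupture.

347.6 kN (net-section rupture governs)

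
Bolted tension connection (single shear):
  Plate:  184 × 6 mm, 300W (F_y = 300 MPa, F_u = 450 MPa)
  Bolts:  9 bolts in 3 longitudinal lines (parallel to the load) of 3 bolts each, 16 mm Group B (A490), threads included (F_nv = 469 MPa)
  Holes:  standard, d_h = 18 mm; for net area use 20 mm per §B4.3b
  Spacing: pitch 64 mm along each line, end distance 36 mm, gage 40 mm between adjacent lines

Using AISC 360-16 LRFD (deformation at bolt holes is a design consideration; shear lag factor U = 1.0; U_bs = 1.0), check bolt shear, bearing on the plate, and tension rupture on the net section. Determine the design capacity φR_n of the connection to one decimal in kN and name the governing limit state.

Bolt shear: A_b = π(16)²/4 = 201.06 mm². φR_n = 0.75 × 469 × 201.06 × 9 × 1 = 636.5 kN.
Bearing (6 mm plate, F_u = 450 MPa): end bolts L_c = 36 − 18/2 = 27, R_n = min(1.2×27×6×450, 2.4×16×6×450) = 87.48 kN/bolt; interior L_c = 64 − 18 = 46, R_n = 103.68 kN/bolt. φR_n = 0.75 × (3×87.48 + 6×103.68) = 663.4 kN.
Tension rupture (net): A_n = (184 − 3×20)×6 = 744 mm² (U = 1.0, A_e = A_n). φR_n = 0.75 × 450 × 744 = 251.1 kN.
Governing: min(636.5, 663.4, 251.1) = 251.1 kN → net-section rupture.

251.1 kN (net-section rupture governs)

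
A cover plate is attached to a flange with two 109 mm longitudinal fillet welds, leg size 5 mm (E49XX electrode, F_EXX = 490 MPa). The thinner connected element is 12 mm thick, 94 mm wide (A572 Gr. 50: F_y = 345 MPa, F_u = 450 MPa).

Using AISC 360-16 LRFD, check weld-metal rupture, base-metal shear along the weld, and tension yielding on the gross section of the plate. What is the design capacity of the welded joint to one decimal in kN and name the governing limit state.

169.9 kN (weld metal governs)

Weld metal: throat = 0.707×5 = 3.535 mm, L = 2×109 = 218 mm. φR_n = 0.75 × 0.6 × 490 × 3.535 × 218 = 169.9 kN.
Base metal shear (12 mm plate): yield φR_n = 1.0×0.6×345×12×218 = 541.5 kN; rupture φR_n = 0.75×0.6×450×12×218 = 529.7 kN; take 529.7 kN (rupture).
Tension yield (gross): A_g = 94×12 = 1128 mm². φR_n = 0.90 × 345 × 1128 = 350.2 kN.
Governing: min(169.9, 529.7, 350.2) = 169.9 kN → weld metal.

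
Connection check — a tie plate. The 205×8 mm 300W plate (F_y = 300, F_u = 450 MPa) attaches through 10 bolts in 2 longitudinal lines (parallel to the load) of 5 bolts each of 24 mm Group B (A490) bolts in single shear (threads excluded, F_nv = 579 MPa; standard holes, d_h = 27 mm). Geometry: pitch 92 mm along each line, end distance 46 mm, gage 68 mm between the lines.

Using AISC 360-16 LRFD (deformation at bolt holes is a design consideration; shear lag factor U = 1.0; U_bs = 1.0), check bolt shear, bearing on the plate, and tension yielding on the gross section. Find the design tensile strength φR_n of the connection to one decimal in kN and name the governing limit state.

Bolt shear: A_b = π(24)²/4 = 452.39 mm². φR_n = 0.75 × 579 × 452.39 × 10 × 1 = 1964.5 kN.
Bearing (8 mm plate, F_u = 450 MPa): end bolts L_c = 46 − 27/2 = 32.5, R_n = min(1.2×32.5×8×450, 2.4×24×8×450) = 140.4 kN/bolt; interior L_c = 92 − 27 = 65, R_n = 207.36 kN/bolt. φR_n = 0.75 × (2×140.4 + 8×207.36) = 1454.8 kN.
Tension yield (gross): A_g = 205×8 = 1640 mm². φR_n = 0.90 × 300 × 1640 = 442.8 kN.
Governing: min(1964.5, 1454.8, 442.8) = 442.8 kN → gross-section yield.

442.8 kN (gross-section yield governs)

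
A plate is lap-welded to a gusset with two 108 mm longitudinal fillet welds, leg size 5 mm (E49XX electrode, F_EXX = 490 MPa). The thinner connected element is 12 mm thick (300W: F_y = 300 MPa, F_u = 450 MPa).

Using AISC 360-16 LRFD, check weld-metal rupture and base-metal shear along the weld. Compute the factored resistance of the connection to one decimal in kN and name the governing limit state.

Weld metal: throat = 0.707×5 = 3.535 mm, L = 2×108 = 216 mm. φR_n = 0.75 × 0.6 × 490 × 3.535 × 216 = 168.4 kN.
Base metal shear (12 mm plate): yield φR_n = 1.0×0.6×300×12×216 = 466.6 kN; rupture φR_n = 0.75×0.6×450×12×216 = 524.9 kN; take 466.6 kN (yield).
Governing: min(168.4, 466.6) = 168.4 kN → weld metal.

168.4 kN (weld metal governs)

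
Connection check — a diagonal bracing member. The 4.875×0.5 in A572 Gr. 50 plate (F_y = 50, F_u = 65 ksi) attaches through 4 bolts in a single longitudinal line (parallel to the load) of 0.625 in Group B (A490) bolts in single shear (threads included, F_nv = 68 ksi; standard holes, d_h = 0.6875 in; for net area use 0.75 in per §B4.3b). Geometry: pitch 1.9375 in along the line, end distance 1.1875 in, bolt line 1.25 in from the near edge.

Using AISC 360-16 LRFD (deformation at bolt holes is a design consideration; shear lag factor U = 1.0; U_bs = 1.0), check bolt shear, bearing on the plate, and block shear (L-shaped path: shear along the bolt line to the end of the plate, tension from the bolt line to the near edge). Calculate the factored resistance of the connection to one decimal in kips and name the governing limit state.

62.6 kips (bolt shear governs)

Bolt shear: A_b = π(0.625)²/4 = 0.3068 in². φR_n = 0.75 × 68 × 0.3068 × 4 × 1 = 62.6 kips.
Bearing (0.5 in plate, F_u = 65 ksi): end bolts L_c = 1.1875 − 0.6875/2 = 0.84375, R_n = min(1.2×0.84375×0.5×65, 2.4×0.625×0.5×65) = 32.906 kips/bolt; interior L_c = 1.9375 − 0.6875 = 1.25, R_n = 48.75 kips/bolt. φR_n = 0.75 × (1×32.906 + 3×48.75) = 134.4 kips.
Block shear: shear path 1×[1.1875+3×1.9375] = 1×7 in, A_gv = 3.5, A_nv = 1×(7 − 3.5×0.75)×0.5 = 2.1875 in²; tension to near edge: (1.25 − 0.5×0.75)×0.5 = 0.4375 in². R_n = min(0.6×65×2.1875, 0.6×50×3.5) + 1.0×65×0.4375 = min(85.313, 105) + 28.438 = 113.75 kips. φR_n = 0.75 × 113.75 = 85.3 kips.
Governing: min(62.6, 134.4, 85.3) = 62.6 kips → bolt shear.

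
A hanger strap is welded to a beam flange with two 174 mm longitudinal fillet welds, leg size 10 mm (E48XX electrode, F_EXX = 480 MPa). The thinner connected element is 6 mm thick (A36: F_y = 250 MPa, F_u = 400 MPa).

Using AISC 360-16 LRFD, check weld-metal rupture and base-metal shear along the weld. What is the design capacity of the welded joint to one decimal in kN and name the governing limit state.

Weld metal: throat = 0.707×10 = 7.07 mm, L = 2×174 = 348 mm. φR_n = 0.75 × 0.6 × 480 × 7.07 × 348 = 531.4 kN.
Base metal shear (6 mm plate): yield φR_n = 1.0×0.6×250×6×348 = 313.2 kN; rupture φR_n = 0.75×0.6×400×6×348 = 375.8 kN; take 313.2 kN (yield).
Governing: min(531.4, 313.2) = 313.2 kN → base-metal shear.

313.2 kN (base-metal shear governs)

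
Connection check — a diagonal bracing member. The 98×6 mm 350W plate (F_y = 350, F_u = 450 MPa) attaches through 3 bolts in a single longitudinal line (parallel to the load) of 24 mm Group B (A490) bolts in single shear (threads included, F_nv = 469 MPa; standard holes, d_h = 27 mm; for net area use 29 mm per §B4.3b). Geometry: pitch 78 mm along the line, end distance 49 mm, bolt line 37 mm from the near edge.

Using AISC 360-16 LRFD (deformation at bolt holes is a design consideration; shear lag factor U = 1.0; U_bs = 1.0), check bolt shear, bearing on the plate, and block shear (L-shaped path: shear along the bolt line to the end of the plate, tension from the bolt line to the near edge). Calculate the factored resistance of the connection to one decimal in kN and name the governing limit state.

206.6 kN (block shear governs)

Bolt shear: A_b = π(24)²/4 = 452.39 mm². φR_n = 0.75 × 469 × 452.39 × 3 × 1 = 477.4 kN.
Bearing (6 mm plate, F_u = 450 MPa): end bolts L_c = 49 − 27/2 = 35.5, R_n = min(1.2×35.5×6×450, 2.4×24×6×450) = 115.02 kN/bolt; interior L_c = 78 − 27 = 51, R_n = 155.52 kN/bolt. φR_n = 0.75 × (1×115.02 + 2×155.52) = 319.5 kN.
Block shear: shear path 1×[49+2×78] = 1×205 mm, A_gv = 1230, A_nv = 1×(205 − 2.5×29)×6 = 795 mm²; tension to near edge: (37 − 0.5×29)×6 = 135 mm². R_n = min(0.6×450×795, 0.6×350×1230) + 1.0×450×135 = min(214.65, 258.3) + 60.75 = 275.4 kN. φR_n = 0.75 × 275.4 = 206.6 kN.
Governing: min(477.4, 319.5, 206.6) = 206.6 kN → block shear.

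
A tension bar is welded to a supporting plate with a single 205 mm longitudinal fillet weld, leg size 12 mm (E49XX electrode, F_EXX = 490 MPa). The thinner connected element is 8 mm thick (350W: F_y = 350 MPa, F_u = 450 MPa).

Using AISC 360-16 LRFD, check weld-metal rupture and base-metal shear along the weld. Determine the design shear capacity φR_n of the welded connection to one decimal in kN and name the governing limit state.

332.1 kN (base-metal shear governs)

Weld metal: throat = 0.707×12 = 8.484 mm, L = 205 mm. φR_n = 0.75 × 0.6 × 490 × 8.484 × 205 = 383.5 kN.
Base metal shear (8 mm plate): yield φR_n = 1.0×0.6×350×8×205 = 344.4 kN; rupture φR_n = 0.75×0.6×450×8×205 = 332.1 kN; take 332.1 kN (rupture).
Governing: min(383.5, 332.1) = 332.1 kN → base-metal shear.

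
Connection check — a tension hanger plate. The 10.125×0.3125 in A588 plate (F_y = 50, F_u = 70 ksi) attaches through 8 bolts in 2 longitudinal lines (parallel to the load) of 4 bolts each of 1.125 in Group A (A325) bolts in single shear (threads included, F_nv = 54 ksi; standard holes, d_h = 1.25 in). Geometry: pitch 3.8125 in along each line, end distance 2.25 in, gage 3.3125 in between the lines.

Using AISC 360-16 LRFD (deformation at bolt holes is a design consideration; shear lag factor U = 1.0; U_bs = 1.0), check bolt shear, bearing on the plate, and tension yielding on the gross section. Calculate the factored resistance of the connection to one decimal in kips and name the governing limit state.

142.4 kips (gross-section yield governs)

Bolt shear: A_b = π(1.125)²/4 = 0.99402 in². φR_n = 0.75 × 54 × 0.99402 × 8 × 1 = 322.1 kips.
Bearing (0.3125 in plate, F_u = 70 ksi): end bolts L_c = 2.25 − 1.25/2 = 1.625, R_n = min(1.2×1.625×0.3125×70, 2.4×1.125×0.3125×70) = 42.656 kips/bolt; interior L_c = 3.8125 − 1.25 = 2.5625, R_n = 59.063 kips/bolt. φR_n = 0.75 × (2×42.656 + 6×59.063) = 329.8 kips.
Tension yield (gross): A_g = 10.125×0.3125 = 3.1641 in². φR_n = 0.90 × 50 × 3.1641 = 142.4 kips.
Governing: min(322.1, 329.8, 142.4) = 142.4 kips → gross-section yield.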